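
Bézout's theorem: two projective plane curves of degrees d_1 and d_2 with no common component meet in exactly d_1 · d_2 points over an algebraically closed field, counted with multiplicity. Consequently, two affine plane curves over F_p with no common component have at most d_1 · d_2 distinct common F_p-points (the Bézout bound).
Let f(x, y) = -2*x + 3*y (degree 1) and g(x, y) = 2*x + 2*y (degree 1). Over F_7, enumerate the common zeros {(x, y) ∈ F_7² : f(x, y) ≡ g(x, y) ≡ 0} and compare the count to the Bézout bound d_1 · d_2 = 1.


Common zeros: {(0, 0)}; count = 1; Bézout bound = 1.

deg(f) = 1, deg(g) = 1, so Bézout bound = 1.
Scan x ∈ F_7. For each x, list the y ∈ F_7 with f(x, y) ≡ 0 and those with g(x, y) ≡ 0 (mod 7); the common zeros in that column are the intersection.
  x = 0: f ≡ 0 at y ∈ {0}; g ≡ 0 at y ∈ {0}; common: {0}.
  x = 1: f ≡ 0 at y ∈ {3}; g ≡ 0 at y ∈ {6}; common: ∅.
  x = 2: f ≡ 0 at y ∈ {6}; g ≡ 0 at y ∈ {5}; common: ∅.
  x = 3: f ≡ 0 at y ∈ {2}; g ≡ 0 at y ∈ {4}; common: ∅.
  x = 4: f ≡ 0 at y ∈ {5}; g ≡ 0 at y ∈ {3}; common: ∅.
  x = 5: f ≡ 0 at y ∈ {1}; g ≡ 0 at y ∈ {2}; common: ∅.
  x = 6: f ≡ 0 at y ∈ {4}; g ≡ 0 at y ∈ {1}; common: ∅.
Collecting: common zeros = {(0, 0)}, so the count is 1.
Comparison with the Bézout bound: 1 ≤ 1 = deg(f)·deg(g), as expected for curves with no common component (the bound is attained).


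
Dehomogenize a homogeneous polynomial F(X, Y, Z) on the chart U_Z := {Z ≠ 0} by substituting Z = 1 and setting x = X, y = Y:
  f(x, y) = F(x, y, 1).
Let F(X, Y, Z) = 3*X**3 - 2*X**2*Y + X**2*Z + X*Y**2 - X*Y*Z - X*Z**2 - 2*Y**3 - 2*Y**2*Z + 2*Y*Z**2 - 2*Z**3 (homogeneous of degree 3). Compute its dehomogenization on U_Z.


f(x, y) = 3*x**3 - 2*x**2*y + x**2 + x*y**2 - x*y - x - 2*y**3 - 2*y**2 + 2*y - 2

On U_Z we set Z = 1. Each monomial c·X^i·Y^j·Z^k in F becomes c·x^i·y^j·1^k = c·x^i·y^j.
Substituting Z = 1: F(X, Y, 1) = 3*x**3 - 2*x**2*y + x**2 + x*y**2 - x*y - x - 2*y**3 - 2*y**2 + 2*y - 2.
Note: deg(f) ≤ deg(F) = 3; strict inequality happens when F is divisible by Z (lost terms).


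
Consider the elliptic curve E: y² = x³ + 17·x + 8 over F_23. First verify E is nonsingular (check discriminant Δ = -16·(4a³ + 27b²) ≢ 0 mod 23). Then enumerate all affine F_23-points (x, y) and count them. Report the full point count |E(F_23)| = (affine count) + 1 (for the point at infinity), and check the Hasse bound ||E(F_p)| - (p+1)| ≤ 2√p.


Affine points = {(0, 10), (0, 13), (1, 7), (1, 16), (2, 2), (2, 21), (4, 5), (4, 18), (6, 2), (6, 21), (8, 9), (8, 14), (9, 4), (9, 19), (11, 10), (11, 13), (12, 10), (12, 13), (14, 0), (15, 2), (15, 21), (16, 11), (16, 12), (17, 9), (17, 14), (21, 9), (21, 14), (22, 6), (22, 17)}; affine count = 29; |E(F_23)| = 30.

Discriminant check: Δ ∝ 4a³ + 27b² = 4·17³ + 27·8² = 4·4913 + 27·64 ≡ 13 (mod 23). Nonzero ⇒ E is nonsingular.
For each x ∈ F_23, compute rhs = x³ + 17·x + 8 mod 23, then count y ∈ F_23 with y² ≡ rhs.
  x = 0: rhs = 8, matching y values: 10, 13 (2 points).
  x = 1: rhs = 3, matching y values: 7, 16 (2 points).
  x = 2: rhs = 4, matching y values: 2, 21 (2 points).
  x = 3: rhs = 17, matching y values: none (0 points).
  x = 4: rhs = 2, matching y values: 5, 18 (2 points).
  x = 5: rhs = 11, matching y values: none (0 points).
  x = 6: rhs = 4, matching y values: 2, 21 (2 points).
  x = 7: rhs = 10, matching y values: none (0 points).
  x = 8: rhs = 12, matching y values: 9, 14 (2 points).
  x = 9: rhs = 16, matching y values: 4, 19 (2 points).
  x = 10: rhs = 5, matching y values: none (0 points).
  x = 11: rhs = 8, matching y values: 10, 13 (2 points).
  x = 12: rhs = 8, matching y values: 10, 13 (2 points).
  x = 13: rhs = 11, matching y values: none (0 points).
  x = 14: rhs = 0, matching y values: 0 (1 points).
  x = 15: rhs = 4, matching y values: 2, 21 (2 points).
  x = 16: rhs = 6, matching y values: 11, 12 (2 points).
  x = 17: rhs = 12, matching y values: 9, 14 (2 points).
  x = 18: rhs = 5, matching y values: none (0 points).
  x = 19: rhs = 14, matching y values: none (0 points).
  x = 20: rhs = 22, matching y values: none (0 points).
  x = 21: rhs = 12, matching y values: 9, 14 (2 points).
  x = 22: rhs = 13, matching y values: 6, 17 (2 points).
Total affine count: 29.
Full point count |E(F_23)| = 29 + 1 = 30.
Hasse bound: |30 − (23+1)| = |6| = 6 ≤ 2√23 ≈ 9.5917 ✓.


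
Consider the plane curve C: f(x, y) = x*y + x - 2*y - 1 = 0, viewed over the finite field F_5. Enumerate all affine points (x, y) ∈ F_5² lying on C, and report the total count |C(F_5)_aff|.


Affine F_5-points: {(0, 2), (1, 0), (3, 3), (4, 1)}; count = 4.

For each of the 25 pairs (x, y) ∈ F_5², evaluate f(x, y) mod 5. Record the zeros.
  x = 0: [0↦4, 1↦2, 2↦0, 3↦3, 4↦1]  zeros at y ∈ {2}
  x = 1: [0↦0, 1↦4, 2↦3, 3↦2, 4↦1]  zeros at y ∈ {0}
  x = 2: [0↦1, 1↦1, 2↦1, 3↦1, 4↦1]  zeros at y ∈ ∅
  x = 3: [0↦2, 1↦3, 2↦4, 3↦0, 4↦1]  zeros at y ∈ {3}
  x = 4: [0↦3, 1↦0, 2↦2, 3↦4, 4↦1]  zeros at y ∈ {1}
Collecting zeros: affine points = {(0, 2), (1, 0), (3, 3), (4, 1)}.
Total count |C(F_5)_aff| = 4.


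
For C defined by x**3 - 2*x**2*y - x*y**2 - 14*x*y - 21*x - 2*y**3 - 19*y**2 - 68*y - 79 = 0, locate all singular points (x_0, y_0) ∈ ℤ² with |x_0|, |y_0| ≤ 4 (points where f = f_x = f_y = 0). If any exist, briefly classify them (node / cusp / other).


Singular points: {(-2, -3)}; classification: cusp.

Compute partial derivatives:
  f_x = 3*x**2 - 4*x*y - y**2 - 14*y - 21.
  f_y = -2*x**2 - 2*x*y - 14*x - 6*y**2 - 38*y - 68.
Scan x_0 ∈ {−4, ..., 4}. For each x_0, f_y(x_0, y) is a polynomial in y; find its integer roots y ∈ {−4, ..., 4}, then test f_x and f at those candidates.
  x = -4: f_y(-4, y) = -6*y**2 - 30*y - 44; no integer root y with |y| ≤ 4.
  x = -3: f_y(-3, y) = -6*y**2 - 32*y - 44; no integer root y with |y| ≤ 4.
  x = -2: f_y(-2, y) = -6*y**2 - 34*y - 48; vanishes at y ∈ {-3}. (-2, -3): f_x = 0, f = 0 — SINGULAR.
  x = -1: f_y(-1, y) = -6*y**2 - 36*y - 56; no integer root y with |y| ≤ 4.
  x = 0: f_y(0, y) = -6*y**2 - 38*y - 68; no integer root y with |y| ≤ 4.
  x = 1: f_y(1, y) = -6*y**2 - 40*y - 84; no integer root y with |y| ≤ 4.
  x = 2: f_y(2, y) = -6*y**2 - 42*y - 104; no integer root y with |y| ≤ 4.
  x = 3: f_y(3, y) = -6*y**2 - 44*y - 128; no integer root y with |y| ≤ 4.
  x = 4: f_y(4, y) = -6*y**2 - 46*y - 156; no integer root y with |y| ≤ 4.
Only singular point on the grid: (-2, -3).
Classify: substitute x = -2 + u, y = -3 + v and expand: f = u**3 - 2*u**2*v - u*v**2 - 2*v**3 + v**2.
No constant or linear terms (consistent with a singular point). Quadratic part: v**2. Cubic part: u**3 - 2*u**2*v - u*v**2 - 2*v**3.
The quadratic part v**2 is a perfect square, so there is a single (double) tangent line v = 0, i.e. y = -3. Restricting the cubic part to that line (v = 0) leaves u**3 ≠ 0, so f is not divisible by v and the branch is v² ≈ -u**3 to lowest order — this is a cusp.
Classification: cusp.


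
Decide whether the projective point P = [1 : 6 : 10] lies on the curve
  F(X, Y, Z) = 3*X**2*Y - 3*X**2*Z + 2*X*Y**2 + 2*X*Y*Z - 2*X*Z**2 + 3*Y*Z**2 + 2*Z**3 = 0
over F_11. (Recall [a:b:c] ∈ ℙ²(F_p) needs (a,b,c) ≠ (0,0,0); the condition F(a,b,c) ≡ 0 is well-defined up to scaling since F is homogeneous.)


F(1,6,10) ≡ 7 (mod 11); P is NOT on the curve.

Evaluate F(1, 6, 10) term-by-term (mod 11).
  3*X**2*Y ↦ 3·1·6·1 = 18
  -3*X**2*Z ↦ -3·1·1·10 = -30
  2*X*Y**2 ↦ 2·1·36·1 = 72
  2*X*Y*Z ↦ 2·1·6·10 = 120
  -2*X*Z**2 ↦ -2·1·1·100 = -200
  3*Y*Z**2 ↦ 3·1·6·100 = 1800
  2*Z**3 ↦ 2·1·1·1000 = 2000
Sum: F(1, 6, 10) = (18) + (-30) + (72) + (120) + (-200) + (1800) + (2000) = 3780.
Reducing mod 11: 3780 ≡ 7 (mod 11).
Since F(a, b, c) ≡ 7 ≠ 0 (mod 11), P does NOT lie on the curve.


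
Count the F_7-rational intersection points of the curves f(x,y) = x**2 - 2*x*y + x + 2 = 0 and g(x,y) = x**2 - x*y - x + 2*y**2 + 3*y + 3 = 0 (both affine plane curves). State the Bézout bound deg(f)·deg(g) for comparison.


Common zeros: ∅; count = 0; Bézout bound = 4.

deg(f) = 2, deg(g) = 2, so Bézout bound = 4.
Scan x ∈ F_7. For each x, list the y ∈ F_7 with f(x, y) ≡ 0 and those with g(x, y) ≡ 0 (mod 7); the common zeros in that column are the intersection.
  x = 0: f ≡ 0 at y ∈ ∅; g ≡ 0 at y ∈ ∅; common: ∅.
  x = 1: f ≡ 0 at y ∈ {2}; g ≡ 0 at y ∈ {1, 5}; common: ∅.
  x = 2: f ≡ 0 at y ∈ {2}; g ≡ 0 at y ∈ ∅; common: ∅.
  x = 3: f ≡ 0 at y ∈ {0}; g ≡ 0 at y ∈ ∅; common: ∅.
  x = 4: f ≡ 0 at y ∈ {1}; g ≡ 0 at y ∈ {2}; common: ∅.
  x = 5: f ≡ 0 at y ∈ {6}; g ≡ 0 at y ∈ {3, 5}; common: ∅.
  x = 6: f ≡ 0 at y ∈ {6}; g ≡ 0 at y ∈ {2, 3}; common: ∅.
Collecting: common zeros = ∅, so the count is 0.
Comparison with the Bézout bound: 0 ≤ 4 = deg(f)·deg(g), as expected for curves with no common component (the affine F_7-count falls short of the bound because intersections may lie at infinity, over extension fields, or carry multiplicity).


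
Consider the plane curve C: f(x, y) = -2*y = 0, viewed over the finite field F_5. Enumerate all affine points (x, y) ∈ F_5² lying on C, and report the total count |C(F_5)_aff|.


Affine F_5-points: {(0, 0), (1, 0), (2, 0), (3, 0), (4, 0)}; count = 5.

For each of the 25 pairs (x, y) ∈ F_5², evaluate f(x, y) mod 5. Record the zeros.
  x = 0: [0↦0, 1↦3, 2↦1, 3↦4, 4↦2]  zeros at y ∈ {0}
  x = 1: [0↦0, 1↦3, 2↦1, 3↦4, 4↦2]  zeros at y ∈ {0}
  x = 2: [0↦0, 1↦3, 2↦1, 3↦4, 4↦2]  zeros at y ∈ {0}
  x = 3: [0↦0, 1↦3, 2↦1, 3↦4, 4↦2]  zeros at y ∈ {0}
  x = 4: [0↦0, 1↦3, 2↦1, 3↦4, 4↦2]  zeros at y ∈ {0}
Collecting zeros: affine points = {(0, 0), (1, 0), (2, 0), (3, 0), (4, 0)}.
Total count |C(F_5)_aff| = 5.


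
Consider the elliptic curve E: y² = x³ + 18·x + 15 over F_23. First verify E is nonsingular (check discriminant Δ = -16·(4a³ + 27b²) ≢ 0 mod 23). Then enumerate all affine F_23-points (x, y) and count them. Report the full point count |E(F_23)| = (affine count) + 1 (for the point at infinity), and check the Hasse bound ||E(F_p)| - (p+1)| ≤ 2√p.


Affine points = {(2, 6), (2, 17), (3, 2), (3, 21), (4, 6), (4, 17), (5, 0), (7, 1), (7, 22), (8, 2), (8, 21), (9, 3), (9, 20), (11, 7), (11, 16), (12, 2), (12, 21), (13, 10), (13, 13), (15, 7), (15, 16), (16, 11), (16, 12), (17, 6), (17, 17), (20, 7), (20, 16)}; affine count = 27; |E(F_23)| = 28.

Discriminant check: Δ ∝ 4a³ + 27b² = 4·18³ + 27·15² = 4·5832 + 27·225 ≡ 9 (mod 23). Nonzero ⇒ E is nonsingular.
For each x ∈ F_23, compute rhs = x³ + 18·x + 15 mod 23, then count y ∈ F_23 with y² ≡ rhs.
  x = 0: rhs = 15, matching y values: none (0 points).
  x = 1: rhs = 11, matching y values: none (0 points).
  x = 2: rhs = 13, matching y values: 6, 17 (2 points).
  x = 3: rhs = 4, matching y values: 2, 21 (2 points).
  x = 4: rhs = 13, matching y values: 6, 17 (2 points).
  x = 5: rhs = 0, matching y values: 0 (1 points).
  x = 6: rhs = 17, matching y values: none (0 points).
  x = 7: rhs = 1, matching y values: 1, 22 (2 points).
  x = 8: rhs = 4, matching y values: 2, 21 (2 points).
  x = 9: rhs = 9, matching y values: 3, 20 (2 points).
  x = 10: rhs = 22, matching y values: none (0 points).
  x = 11: rhs = 3, matching y values: 7, 16 (2 points).
  x = 12: rhs = 4, matching y values: 2, 21 (2 points).
  x = 13: rhs = 8, matching y values: 10, 13 (2 points).
  x = 14: rhs = 21, matching y values: none (0 points).
  x = 15: rhs = 3, matching y values: 7, 16 (2 points).
  x = 16: rhs = 6, matching y values: 11, 12 (2 points).
  x = 17: rhs = 13, matching y values: 6, 17 (2 points).
  x = 18: rhs = 7, matching y values: none (0 points).
  x = 19: rhs = 17, matching y values: none (0 points).
  x = 20: rhs = 3, matching y values: 7, 16 (2 points).
  x = 21: rhs = 17, matching y values: none (0 points).
  x = 22: rhs = 19, matching y values: none (0 points).
Total affine count: 27.
Full point count |E(F_23)| = 27 + 1 = 28.
Hasse bound: |28 − (23+1)| = |4| = 4 ≤ 2√23 ≈ 9.5917 ✓.


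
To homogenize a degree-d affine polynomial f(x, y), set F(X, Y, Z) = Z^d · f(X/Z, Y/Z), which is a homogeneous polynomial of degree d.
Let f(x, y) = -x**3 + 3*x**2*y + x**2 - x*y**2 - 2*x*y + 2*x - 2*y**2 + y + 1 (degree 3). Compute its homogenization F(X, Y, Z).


F(X, Y, Z) = -X**3 + 3*X**2*Y + X**2*Z - X*Y**2 - 2*X*Y*Z + 2*X*Z**2 - 2*Y**2*Z + Y*Z**2 + Z**3

deg(f) = 3.
Substitute x = X/Z, y = Y/Z into f, then multiply by Z^3.
  monomial -1·x^3·y^0 ↦ -1·X^3·Y^0·Z^0.
  monomial 3·x^2·y^1 ↦ 3·X^2·Y^1·Z^0.
  monomial 1·x^2·y^0 ↦ 1·X^2·Y^0·Z^1.
  monomial -1·x^1·y^2 ↦ -1·X^1·Y^2·Z^0.
  monomial -2·x^1·y^1 ↦ -2·X^1·Y^1·Z^1.
  monomial 2·x^1·y^0 ↦ 2·X^1·Y^0·Z^2.
  monomial -2·x^0·y^2 ↦ -2·X^0·Y^2·Z^1.
  monomial 1·x^0·y^1 ↦ 1·X^0·Y^1·Z^2.
  monomial 1·x^0·y^0 ↦ 1·X^0·Y^0·Z^3.
Collecting: F(X, Y, Z) = -X**3 + 3*X**2*Y + X**2*Z - X*Y**2 - 2*X*Y*Z + 2*X*Z**2 - 2*Y**2*Z + Y*Z**2 + Z**3.


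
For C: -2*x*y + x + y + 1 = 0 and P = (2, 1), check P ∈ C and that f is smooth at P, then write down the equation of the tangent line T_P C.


Tangent line at P: -x - 3*y + 5 = 0.

Step 1: f(2, 1) = 0, so P lies on C.
Step 2: partial derivatives
  f_x(x, y) = 1 - 2*y, f_y(x, y) = 1 - 2*x.
  f_x(P) = -1, f_y(P) = -3 (gradient nonzero, so P is smooth).
Step 3: tangent line at P: -1·(x − 2) + -3·(y − 1) = 0.
Expanding: -x - 3*y + 5 = 0.


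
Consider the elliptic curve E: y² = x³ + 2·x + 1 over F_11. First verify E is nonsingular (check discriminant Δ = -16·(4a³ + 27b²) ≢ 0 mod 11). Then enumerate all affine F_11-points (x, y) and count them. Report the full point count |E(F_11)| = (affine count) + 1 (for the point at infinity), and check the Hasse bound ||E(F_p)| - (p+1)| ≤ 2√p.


Affine points = {(0, 1), (0, 10), (1, 2), (1, 9), (3, 1), (3, 10), (5, 2), (5, 9), (6, 3), (6, 8), (8, 1), (8, 10), (9, 0), (10, 3), (10, 8)}; affine count = 15; |E(F_11)| = 16.

Discriminant check: Δ ∝ 4a³ + 27b² = 4·2³ + 27·1² = 4·8 + 27·1 ≡ 4 (mod 11). Nonzero ⇒ E is nonsingular.
For each x ∈ F_11, compute rhs = x³ + 2·x + 1 mod 11, then count y ∈ F_11 with y² ≡ rhs.
  x = 0: rhs = 1, matching y values: 1, 10 (2 points).
  x = 1: rhs = 4, matching y values: 2, 9 (2 points).
  x = 2: rhs = 2, matching y values: none (0 points).
  x = 3: rhs = 1, matching y values: 1, 10 (2 points).
  x = 4: rhs = 7, matching y values: none (0 points).
  x = 5: rhs = 4, matching y values: 2, 9 (2 points).
  x = 6: rhs = 9, matching y values: 3, 8 (2 points).
  x = 7: rhs = 6, matching y values: none (0 points).
  x = 8: rhs = 1, matching y values: 1, 10 (2 points).
  x = 9: rhs = 0, matching y values: 0 (1 points).
  x = 10: rhs = 9, matching y values: 3, 8 (2 points).
Total affine count: 15.
Full point count |E(F_11)| = 15 + 1 = 16.
Hasse bound: |16 − (11+1)| = |4| = 4 ≤ 2√11 ≈ 6.6332 ✓.


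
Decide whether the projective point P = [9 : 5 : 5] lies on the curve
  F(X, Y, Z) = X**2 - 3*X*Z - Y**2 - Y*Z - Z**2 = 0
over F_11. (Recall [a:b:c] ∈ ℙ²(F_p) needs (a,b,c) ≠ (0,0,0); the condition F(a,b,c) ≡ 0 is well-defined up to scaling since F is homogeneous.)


F(9,5,5) ≡ 3 (mod 11); P is NOT on the curve.

Evaluate F(9, 5, 5) term-by-term (mod 11).
  X**2 ↦ 1·81·1·1 = 81
  -3*X*Z ↦ -3·9·1·5 = -135
  -Y**2 ↦ -1·1·25·1 = -25
  -Y*Z ↦ -1·1·5·5 = -25
  -Z**2 ↦ -1·1·1·25 = -25
Sum: F(9, 5, 5) = (81) + (-135) + (-25) + (-25) + (-25) = -129.
Reducing mod 11: -129 ≡ 3 (mod 11).
Since F(a, b, c) ≡ 3 ≠ 0 (mod 11), P does NOT lie on the curve.


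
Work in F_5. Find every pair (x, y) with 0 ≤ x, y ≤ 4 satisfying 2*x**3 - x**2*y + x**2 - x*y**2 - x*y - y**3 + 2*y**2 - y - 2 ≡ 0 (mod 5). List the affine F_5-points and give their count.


Affine F_5-points: {(2, 1), (2, 3)}; count = 2.

For each of the 25 pairs (x, y) ∈ F_5², evaluate f(x, y) mod 5. Record the zeros.
  x = 0: [0↦3, 1↦3, 2↦1, 3↦1, 4↦2]  zeros at y ∈ ∅
  x = 1: [0↦1, 1↦3, 2↦1, 3↦4, 4↦1]  zeros at y ∈ ∅
  x = 2: [0↦3, 1↦0, 2↦1, 3↦0, 4↦1]  zeros at y ∈ {1, 3}
  x = 3: [0↦1, 1↦1, 2↦3, 3↦1, 4↦4]  zeros at y ∈ ∅
  x = 4: [0↦2, 1↦3, 2↦4, 3↦4, 4↦2]  zeros at y ∈ ∅
Collecting zeros: affine points = {(2, 1), (2, 3)}.
Total count |C(F_5)_aff| = 2.


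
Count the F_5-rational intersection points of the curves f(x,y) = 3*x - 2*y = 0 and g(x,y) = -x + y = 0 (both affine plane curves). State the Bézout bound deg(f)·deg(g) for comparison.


Common zeros: {(0, 0)}; count = 1; Bézout bound = 1.

deg(f) = 1, deg(g) = 1, so Bézout bound = 1.
Scan x ∈ F_5. For each x, list the y ∈ F_5 with f(x, y) ≡ 0 and those with g(x, y) ≡ 0 (mod 5); the common zeros in that column are the intersection.
  x = 0: f ≡ 0 at y ∈ {0}; g ≡ 0 at y ∈ {0}; common: {0}.
  x = 1: f ≡ 0 at y ∈ {4}; g ≡ 0 at y ∈ {1}; common: ∅.
  x = 2: f ≡ 0 at y ∈ {3}; g ≡ 0 at y ∈ {2}; common: ∅.
  x = 3: f ≡ 0 at y ∈ {2}; g ≡ 0 at y ∈ {3}; common: ∅.
  x = 4: f ≡ 0 at y ∈ {1}; g ≡ 0 at y ∈ {4}; common: ∅.
Collecting: common zeros = {(0, 0)}, so the count is 1.
Comparison with the Bézout bound: 1 ≤ 1 = deg(f)·deg(g), as expected for curves with no common component (the bound is attained).


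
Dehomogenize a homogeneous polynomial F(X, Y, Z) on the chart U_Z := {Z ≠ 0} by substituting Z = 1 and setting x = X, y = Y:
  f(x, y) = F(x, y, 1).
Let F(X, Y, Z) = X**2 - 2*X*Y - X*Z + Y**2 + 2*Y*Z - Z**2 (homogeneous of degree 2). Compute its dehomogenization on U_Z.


f(x, y) = x**2 - 2*x*y - x + y**2 + 2*y - 1

On U_Z we set Z = 1. Each monomial c·X^i·Y^j·Z^k in F becomes c·x^i·y^j·1^k = c·x^i·y^j.
Substituting Z = 1: F(X, Y, 1) = x**2 - 2*x*y - x + y**2 + 2*y - 1.
Note: deg(f) ≤ deg(F) = 2; strict inequality happens when F is divisible by Z (lost terms).


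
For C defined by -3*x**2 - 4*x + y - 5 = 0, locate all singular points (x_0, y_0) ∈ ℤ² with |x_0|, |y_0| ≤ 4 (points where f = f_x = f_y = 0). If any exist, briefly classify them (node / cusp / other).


No singular points in the scanned grid; C is smooth there.

Compute partial derivatives:
  f_x = -6*x - 4.
  f_y = 1.
f_y = 1 is a nonzero constant, so f_y never vanishes: no point (x, y) can satisfy f = f_x = f_y = 0. In particular no (x, y) ∈ {−4, ..., 4}² is singular; the curve is smooth.


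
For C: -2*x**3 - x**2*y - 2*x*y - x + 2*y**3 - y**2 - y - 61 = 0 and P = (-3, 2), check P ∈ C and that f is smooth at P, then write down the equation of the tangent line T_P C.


Tangent line at P: -47*x + 16*y - 173 = 0.

Step 1: f(-3, 2) = 0, so P lies on C.
Step 2: partial derivatives
  f_x(x, y) = -6*x**2 - 2*x*y - 2*y - 1, f_y(x, y) = -x**2 - 2*x + 6*y**2 - 2*y - 1.
  f_x(P) = -47, f_y(P) = 16 (gradient nonzero, so P is smooth).
Step 3: tangent line at P: -47·(x − -3) + 16·(y − 2) = 0.
Expanding: -47*x + 16*y - 173 = 0.


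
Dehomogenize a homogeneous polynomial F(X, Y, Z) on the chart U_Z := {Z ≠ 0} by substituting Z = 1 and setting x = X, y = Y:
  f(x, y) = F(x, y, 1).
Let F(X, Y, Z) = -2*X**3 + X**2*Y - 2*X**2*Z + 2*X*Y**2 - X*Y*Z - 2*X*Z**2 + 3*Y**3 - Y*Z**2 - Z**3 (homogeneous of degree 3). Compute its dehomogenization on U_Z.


f(x, y) = -2*x**3 + x**2*y - 2*x**2 + 2*x*y**2 - x*y - 2*x + 3*y**3 - y - 1

On U_Z we set Z = 1. Each monomial c·X^i·Y^j·Z^k in F becomes c·x^i·y^j·1^k = c·x^i·y^j.
Substituting Z = 1: F(X, Y, 1) = -2*x**3 + x**2*y - 2*x**2 + 2*x*y**2 - x*y - 2*x + 3*y**3 - y - 1.
Note: deg(f) ≤ deg(F) = 3; strict inequality happens when F is divisible by Z (lost terms).


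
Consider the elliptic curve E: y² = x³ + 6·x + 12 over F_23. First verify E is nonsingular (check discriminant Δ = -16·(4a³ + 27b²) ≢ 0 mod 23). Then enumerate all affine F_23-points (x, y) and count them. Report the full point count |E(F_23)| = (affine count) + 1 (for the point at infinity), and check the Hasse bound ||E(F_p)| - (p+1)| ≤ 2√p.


Affine points = {(0, 9), (0, 14), (2, 3), (2, 20), (4, 10), (4, 13), (5, 11), (5, 12), (7, 11), (7, 12), (9, 6), (9, 17), (11, 11), (11, 12), (12, 8), (12, 15), (15, 2), (15, 21), (16, 8), (16, 15), (17, 6), (17, 17), (18, 8), (18, 15), (19, 4), (19, 19), (20, 6), (20, 17)}; affine count = 28; |E(F_23)| = 29.

Discriminant check: Δ ∝ 4a³ + 27b² = 4·6³ + 27·12² = 4·216 + 27·144 ≡ 14 (mod 23). Nonzero ⇒ E is nonsingular.
For each x ∈ F_23, compute rhs = x³ + 6·x + 12 mod 23, then count y ∈ F_23 with y² ≡ rhs.
  x = 0: rhs = 12, matching y values: 9, 14 (2 points).
  x = 1: rhs = 19, matching y values: none (0 points).
  x = 2: rhs = 9, matching y values: 3, 20 (2 points).
  x = 3: rhs = 11, matching y values: none (0 points).
  x = 4: rhs = 8, matching y values: 10, 13 (2 points).
  x = 5: rhs = 6, matching y values: 11, 12 (2 points).
  x = 6: rhs = 11, matching y values: none (0 points).
  x = 7: rhs = 6, matching y values: 11, 12 (2 points).
  x = 8: rhs = 20, matching y values: none (0 points).
  x = 9: rhs = 13, matching y values: 6, 17 (2 points).
  x = 10: rhs = 14, matching y values: none (0 points).
  x = 11: rhs = 6, matching y values: 11, 12 (2 points).
  x = 12: rhs = 18, matching y values: 8, 15 (2 points).
  x = 13: rhs = 10, matching y values: none (0 points).
  x = 14: rhs = 11, matching y values: none (0 points).
  x = 15: rhs = 4, matching y values: 2, 21 (2 points).
  x = 16: rhs = 18, matching y values: 8, 15 (2 points).
  x = 17: rhs = 13, matching y values: 6, 17 (2 points).
  x = 18: rhs = 18, matching y values: 8, 15 (2 points).
  x = 19: rhs = 16, matching y values: 4, 19 (2 points).
  x = 20: rhs = 13, matching y values: 6, 17 (2 points).
  x = 21: rhs = 15, matching y values: none (0 points).
  x = 22: rhs = 5, matching y values: none (0 points).
Total affine count: 28.
Full point count |E(F_23)| = 28 + 1 = 29.
Hasse bound: |29 − (23+1)| = |5| = 5 ≤ 2√23 ≈ 9.5917 ✓.


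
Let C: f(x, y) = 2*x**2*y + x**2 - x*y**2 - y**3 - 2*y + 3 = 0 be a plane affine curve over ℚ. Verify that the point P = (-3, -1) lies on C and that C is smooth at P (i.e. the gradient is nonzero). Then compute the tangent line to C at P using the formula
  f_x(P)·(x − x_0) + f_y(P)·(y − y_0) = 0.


Tangent line at P: 5*x + 7*y + 22 = 0.

Step 1: f(-3, -1) = 0, so P lies on C.
Step 2: partial derivatives
  f_x(x, y) = 4*x*y + 2*x - y**2, f_y(x, y) = 2*x**2 - 2*x*y - 3*y**2 - 2.
  f_x(P) = 5, f_y(P) = 7 (gradient nonzero, so P is smooth).
Step 3: tangent line at P: 5·(x − -3) + 7·(y − -1) = 0.
Expanding: 5*x + 7*y + 22 = 0.


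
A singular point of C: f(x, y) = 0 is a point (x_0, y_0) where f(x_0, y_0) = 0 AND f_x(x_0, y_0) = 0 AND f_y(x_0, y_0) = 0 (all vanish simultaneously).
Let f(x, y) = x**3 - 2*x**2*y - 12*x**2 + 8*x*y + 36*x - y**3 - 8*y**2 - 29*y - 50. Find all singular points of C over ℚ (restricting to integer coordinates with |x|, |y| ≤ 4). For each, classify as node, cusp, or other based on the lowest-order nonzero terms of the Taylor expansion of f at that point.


Singular points: {(2, -3)}; classification: cusp.

Compute partial derivatives:
  f_x = 3*x**2 - 4*x*y - 24*x + 8*y + 36.
  f_y = -2*x**2 + 8*x - 3*y**2 - 16*y - 29.
Scan x_0 ∈ {−4, ..., 4}. For each x_0, f_y(x_0, y) is a polynomial in y; find its integer roots y ∈ {−4, ..., 4}, then test f_x and f at those candidates.
  x = -4: f_y(-4, y) = -3*y**2 - 16*y - 93; no integer root y with |y| ≤ 4.
  x = -3: f_y(-3, y) = -3*y**2 - 16*y - 71; no integer root y with |y| ≤ 4.
  x = -2: f_y(-2, y) = -3*y**2 - 16*y - 53; no integer root y with |y| ≤ 4.
  x = -1: f_y(-1, y) = -3*y**2 - 16*y - 39; no integer root y with |y| ≤ 4.
  x = 0: f_y(0, y) = -3*y**2 - 16*y - 29; no integer root y with |y| ≤ 4.
  x = 1: f_y(1, y) = -3*y**2 - 16*y - 23; no integer root y with |y| ≤ 4.
  x = 2: f_y(2, y) = -3*y**2 - 16*y - 21; vanishes at y ∈ {-3}. (2, -3): f_x = 0, f = 0 — SINGULAR.
  x = 3: f_y(3, y) = -3*y**2 - 16*y - 23; no integer root y with |y| ≤ 4.
  x = 4: f_y(4, y) = -3*y**2 - 16*y - 29; no integer root y with |y| ≤ 4.
Only singular point on the grid: (2, -3).
Classify: substitute x = 2 + u, y = -3 + v and expand: f = u**3 - 2*u**2*v - v**3 + v**2.
No constant or linear terms (consistent with a singular point). Quadratic part: v**2. Cubic part: u**3 - 2*u**2*v - v**3.
The quadratic part v**2 is a perfect square, so there is a single (double) tangent line v = 0, i.e. y = -3. Restricting the cubic part to that line (v = 0) leaves u**3 ≠ 0, so f is not divisible by v and the branch is v² ≈ -u**3 to lowest order — this is a cusp.
Classification: cusp.


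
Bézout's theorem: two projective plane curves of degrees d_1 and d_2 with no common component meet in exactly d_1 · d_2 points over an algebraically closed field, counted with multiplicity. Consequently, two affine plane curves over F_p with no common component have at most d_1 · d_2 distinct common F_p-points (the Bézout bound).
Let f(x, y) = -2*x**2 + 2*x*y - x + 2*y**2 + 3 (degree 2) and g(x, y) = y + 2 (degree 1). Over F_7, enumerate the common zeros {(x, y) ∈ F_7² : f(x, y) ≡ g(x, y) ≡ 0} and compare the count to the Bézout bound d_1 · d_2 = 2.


Common zeros: {(2, 5), (6, 5)}; count = 2; Bézout bound = 2.

deg(f) = 2, deg(g) = 1, so Bézout bound = 2.
Scan x ∈ F_7. For each x, list the y ∈ F_7 with f(x, y) ≡ 0 and those with g(x, y) ≡ 0 (mod 7); the common zeros in that column are the intersection.
  x = 0: f ≡ 0 at y ∈ {3, 4}; g ≡ 0 at y ∈ {5}; common: ∅.
  x = 1: f ≡ 0 at y ∈ {0, 6}; g ≡ 0 at y ∈ {5}; common: ∅.
  x = 2: f ≡ 0 at y ∈ {0, 5}; g ≡ 0 at y ∈ {5}; common: {5}.
  x = 3: f ≡ 0 at y ∈ ∅; g ≡ 0 at y ∈ {5}; common: ∅.
  x = 4: f ≡ 0 at y ∈ ∅; g ≡ 0 at y ∈ {5}; common: ∅.
  x = 5: f ≡ 0 at y ∈ ∅; g ≡ 0 at y ∈ {5}; common: ∅.
  x = 6: f ≡ 0 at y ∈ {3, 5}; g ≡ 0 at y ∈ {5}; common: {5}.
Collecting: common zeros = {(2, 5), (6, 5)}, so the count is 2.
Comparison with the Bézout bound: 2 ≤ 2 = deg(f)·deg(g), as expected for curves with no common component (the bound is attained).


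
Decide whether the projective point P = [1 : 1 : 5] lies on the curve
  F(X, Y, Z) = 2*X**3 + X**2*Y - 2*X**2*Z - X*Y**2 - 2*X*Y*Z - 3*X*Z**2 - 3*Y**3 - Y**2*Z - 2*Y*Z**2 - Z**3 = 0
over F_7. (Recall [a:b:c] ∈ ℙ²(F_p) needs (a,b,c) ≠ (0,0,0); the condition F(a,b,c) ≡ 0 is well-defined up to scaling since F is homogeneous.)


F(1,1,5) ≡ 4 (mod 7); P is NOT on the curve.

Evaluate F(1, 1, 5) term-by-term (mod 7).
  2*X**3 ↦ 2·1·1·1 = 2
  X**2*Y ↦ 1·1·1·1 = 1
  -2*X**2*Z ↦ -2·1·1·5 = -10
  -X*Y**2 ↦ -1·1·1·1 = -1
  -2*X*Y*Z ↦ -2·1·1·5 = -10
  -3*X*Z**2 ↦ -3·1·1·25 = -75
  -3*Y**3 ↦ -3·1·1·1 = -3
  -Y**2*Z ↦ -1·1·1·5 = -5
  -2*Y*Z**2 ↦ -2·1·1·25 = -50
  -Z**3 ↦ -1·1·1·125 = -125
Sum: F(1, 1, 5) = (2) + (1) + (-10) + (-1) + (-10) + (-75) + (-3) + (-5) + (-50) + (-125) = -276.
Reducing mod 7: -276 ≡ 4 (mod 7).
Since F(a, b, c) ≡ 4 ≠ 0 (mod 7), P does NOT lie on the curve.


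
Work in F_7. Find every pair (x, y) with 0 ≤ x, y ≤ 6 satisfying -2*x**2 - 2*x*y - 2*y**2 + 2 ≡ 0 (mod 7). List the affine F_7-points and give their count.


Affine F_7-points: {(0, 1), (0, 6), (1, 0), (1, 6), (6, 0), (6, 1)}; count = 6.

For each of the 49 pairs (x, y) ∈ F_7², evaluate f(x, y) mod 7. Record the zeros.
  x = 0: [0↦2, 1↦0, 2↦1, 3↦5, 4↦5, 5↦1, 6↦0]  zeros at y ∈ {1, 6}
  x = 1: [0↦0, 1↦3, 2↦2, 3↦4, 4↦2, 5↦3, 6↦0]  zeros at y ∈ {0, 6}
  x = 2: [0↦1, 1↦2, 2↦6, 3↦6, 4↦2, 5↦1, 6↦3]  zeros at y ∈ ∅
  x = 3: [0↦5, 1↦4, 2↦6, 3↦4, 4↦5, 5↦2, 6↦2]  zeros at y ∈ ∅
  x = 4: [0↦5, 1↦2, 2↦2, 3↦5, 4↦4, 5↦6, 6↦4]  zeros at y ∈ ∅
  x = 5: [0↦1, 1↦3, 2↦1, 3↦2, 4↦6, 5↦6, 6↦2]  zeros at y ∈ ∅
  x = 6: [0↦0, 1↦0, 2↦3, 3↦2, 4↦4, 5↦2, 6↦3]  zeros at y ∈ {0, 1}
Collecting zeros: affine points = {(0, 1), (0, 6), (1, 0), (1, 6), (6, 0), (6, 1)}.
Total count |C(F_7)_aff| = 6.


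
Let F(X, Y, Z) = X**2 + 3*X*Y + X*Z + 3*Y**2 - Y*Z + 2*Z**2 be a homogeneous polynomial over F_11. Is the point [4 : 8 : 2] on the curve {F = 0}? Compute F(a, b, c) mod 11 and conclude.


F(4,8,2) ≡ 7 (mod 11); P is NOT on the curve.

Evaluate F(4, 8, 2) term-by-term (mod 11).
  X**2 ↦ 1·16·1·1 = 16
  3*X*Y ↦ 3·4·8·1 = 96
  X*Z ↦ 1·4·1·2 = 8
  3*Y**2 ↦ 3·1·64·1 = 192
  -Y*Z ↦ -1·1·8·2 = -16
  2*Z**2 ↦ 2·1·1·4 = 8
Sum: F(4, 8, 2) = (16) + (96) + (8) + (192) + (-16) + (8) = 304.
Reducing mod 11: 304 ≡ 7 (mod 11).
Since F(a, b, c) ≡ 7 ≠ 0 (mod 11), P does NOT lie on the curve.


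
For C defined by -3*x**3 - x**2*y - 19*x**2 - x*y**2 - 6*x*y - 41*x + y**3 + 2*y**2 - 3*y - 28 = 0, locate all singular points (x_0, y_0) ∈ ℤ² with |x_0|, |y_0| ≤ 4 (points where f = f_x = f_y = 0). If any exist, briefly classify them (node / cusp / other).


Singular points: {(-2, -1)}; classification: cusp.

Compute partial derivatives:
  f_x = -9*x**2 - 2*x*y - 38*x - y**2 - 6*y - 41.
  f_y = -x**2 - 2*x*y - 6*x + 3*y**2 + 4*y - 3.
Scan x_0 ∈ {−4, ..., 4}. For each x_0, f_y(x_0, y) is a polynomial in y; find its integer roots y ∈ {−4, ..., 4}, then test f_x and f at those candidates.
  x = -4: f_y(-4, y) = 3*y**2 + 12*y + 5; no integer root y with |y| ≤ 4.
  x = -3: f_y(-3, y) = 3*y**2 + 10*y + 6; no integer root y with |y| ≤ 4.
  x = -2: f_y(-2, y) = 3*y**2 + 8*y + 5; vanishes at y ∈ {-1}. (-2, -1): f_x = 0, f = 0 — SINGULAR.
  x = -1: f_y(-1, y) = 3*y**2 + 6*y + 2; no integer root y with |y| ≤ 4.
  x = 0: f_y(0, y) = 3*y**2 + 4*y - 3; no integer root y with |y| ≤ 4.
  x = 1: f_y(1, y) = 3*y**2 + 2*y - 10; no integer root y with |y| ≤ 4.
  x = 2: f_y(2, y) = 3*y**2 - 19; no integer root y with |y| ≤ 4.
  x = 3: f_y(3, y) = 3*y**2 - 2*y - 30; no integer root y with |y| ≤ 4.
  x = 4: f_y(4, y) = 3*y**2 - 4*y - 43; no integer root y with |y| ≤ 4.
Only singular point on the grid: (-2, -1).
Classify: substitute x = -2 + u, y = -1 + v and expand: f = -3*u**3 - u**2*v - u*v**2 + v**3 + v**2.
No constant or linear terms (consistent with a singular point). Quadratic part: v**2. Cubic part: -3*u**3 - u**2*v - u*v**2 + v**3.
The quadratic part v**2 is a perfect square, so there is a single (double) tangent line v = 0, i.e. y = -1. Restricting the cubic part to that line (v = 0) leaves -3*u**3 ≠ 0, so f is not divisible by v and the branch is v² ≈ 3*u**3 to lowest order — this is a cusp.
Classification: cusp.


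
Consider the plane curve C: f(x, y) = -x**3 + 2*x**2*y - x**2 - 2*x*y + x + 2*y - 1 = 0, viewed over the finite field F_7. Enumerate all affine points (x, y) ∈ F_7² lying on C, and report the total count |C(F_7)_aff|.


Affine F_7-points: {(0, 4), (1, 1), (2, 3), (4, 0), (6, 5)}; count = 5.

For each of the 49 pairs (x, y) ∈ F_7², evaluate f(x, y) mod 7. Record the zeros.
  x = 0: [0↦6, 1↦1, 2↦3, 3↦5, 4↦0, 5↦2, 6↦4]  zeros at y ∈ {4}
  x = 1: [0↦5, 1↦0, 2↦2, 3↦4, 4↦6, 5↦1, 6↦3]  zeros at y ∈ {1}
  x = 2: [0↦3, 1↦2, 2↦1, 3↦0, 4↦6, 5↦5, 6↦4]  zeros at y ∈ {3}
  x = 3: [0↦1, 1↦1, 2↦1, 3↦1, 4↦1, 5↦1, 6↦1]  zeros at y ∈ ∅
  x = 4: [0↦0, 1↦5, 2↦3, 3↦1, 4↦6, 5↦4, 6↦2]  zeros at y ∈ {0}
  x = 5: [0↦1, 1↦1, 2↦1, 3↦1, 4↦1, 5↦1, 6↦1]  zeros at y ∈ ∅
  x = 6: [0↦5, 1↦4, 2↦3, 3↦2, 4↦1, 5↦0, 6↦6]  zeros at y ∈ {5}
Collecting zeros: affine points = {(0, 4), (1, 1), (2, 3), (4, 0), (6, 5)}.
Total count |C(F_7)_aff| = 5.


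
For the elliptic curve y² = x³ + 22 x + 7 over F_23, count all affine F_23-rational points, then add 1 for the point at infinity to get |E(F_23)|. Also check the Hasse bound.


Affine points = {(2, 6), (2, 17), (3, 10), (3, 13), (5, 9), (5, 14), (10, 10), (10, 13), (11, 4), (11, 19), (13, 11), (13, 12), (14, 0), (15, 3), (15, 20), (16, 4), (16, 19), (17, 2), (17, 21), (18, 5), (18, 18), (19, 4), (19, 19), (20, 11), (20, 12), (21, 1), (21, 22)}; affine count = 27; |E(F_23)| = 28.

Discriminant check: Δ ∝ 4a³ + 27b² = 4·22³ + 27·7² = 4·10648 + 27·49 ≡ 8 (mod 23). Nonzero ⇒ E is nonsingular.
For each x ∈ F_23, compute rhs = x³ + 22·x + 7 mod 23, then count y ∈ F_23 with y² ≡ rhs.
  x = 0: rhs = 7, matching y values: none (0 points).
  x = 1: rhs = 7, matching y values: none (0 points).
  x = 2: rhs = 13, matching y values: 6, 17 (2 points).
  x = 3: rhs = 8, matching y values: 10, 13 (2 points).
  x = 4: rhs = 21, matching y values: none (0 points).
  x = 5: rhs = 12, matching y values: 9, 14 (2 points).
  x = 6: rhs = 10, matching y values: none (0 points).
  x = 7: rhs = 21, matching y values: none (0 points).
  x = 8: rhs = 5, matching y values: none (0 points).
  x = 9: rhs = 14, matching y values: none (0 points).
  x = 10: rhs = 8, matching y values: 10, 13 (2 points).
  x = 11: rhs = 16, matching y values: 4, 19 (2 points).
  x = 12: rhs = 21, matching y values: none (0 points).
  x = 13: rhs = 6, matching y values: 11, 12 (2 points).
  x = 14: rhs = 0, matching y values: 0 (1 points).
  x = 15: rhs = 9, matching y values: 3, 20 (2 points).
  x = 16: rhs = 16, matching y values: 4, 19 (2 points).
  x = 17: rhs = 4, matching y values: 2, 21 (2 points).
  x = 18: rhs = 2, matching y values: 5, 18 (2 points).
  x = 19: rhs = 16, matching y values: 4, 19 (2 points).
  x = 20: rhs = 6, matching y values: 11, 12 (2 points).
  x = 21: rhs = 1, matching y values: 1, 22 (2 points).
  x = 22: rhs = 7, matching y values: none (0 points).
Total affine count: 27.
Full point count |E(F_23)| = 27 + 1 = 28.
Hasse bound: |28 − (23+1)| = |4| = 4 ≤ 2√23 ≈ 9.5917 ✓.


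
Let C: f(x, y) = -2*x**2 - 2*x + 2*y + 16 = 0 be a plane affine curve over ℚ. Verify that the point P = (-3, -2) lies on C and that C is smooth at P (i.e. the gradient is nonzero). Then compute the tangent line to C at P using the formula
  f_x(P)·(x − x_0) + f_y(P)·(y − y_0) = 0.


Tangent line at P: 10*x + 2*y + 34 = 0.

Step 1: f(-3, -2) = 0, so P lies on C.
Step 2: partial derivatives
  f_x(x, y) = -4*x - 2, f_y(x, y) = 2.
  f_x(P) = 10, f_y(P) = 2 (gradient nonzero, so P is smooth).
Step 3: tangent line at P: 10·(x − -3) + 2·(y − -2) = 0.
Expanding: 10*x + 2*y + 34 = 0.


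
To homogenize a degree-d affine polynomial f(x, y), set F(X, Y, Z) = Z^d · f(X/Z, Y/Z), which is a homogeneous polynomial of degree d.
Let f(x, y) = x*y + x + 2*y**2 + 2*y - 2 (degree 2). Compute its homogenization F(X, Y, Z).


F(X, Y, Z) = X*Y + X*Z + 2*Y**2 + 2*Y*Z - 2*Z**2

deg(f) = 2.
Substitute x = X/Z, y = Y/Z into f, then multiply by Z^2.
  monomial 1·x^1·y^1 ↦ 1·X^1·Y^1·Z^0.
  monomial 1·x^1·y^0 ↦ 1·X^1·Y^0·Z^1.
  monomial 2·x^0·y^2 ↦ 2·X^0·Y^2·Z^0.
  monomial 2·x^0·y^1 ↦ 2·X^0·Y^1·Z^1.
  monomial -2·x^0·y^0 ↦ -2·X^0·Y^0·Z^2.
Collecting: F(X, Y, Z) = X*Y + X*Z + 2*Y**2 + 2*Y*Z - 2*Z**2.


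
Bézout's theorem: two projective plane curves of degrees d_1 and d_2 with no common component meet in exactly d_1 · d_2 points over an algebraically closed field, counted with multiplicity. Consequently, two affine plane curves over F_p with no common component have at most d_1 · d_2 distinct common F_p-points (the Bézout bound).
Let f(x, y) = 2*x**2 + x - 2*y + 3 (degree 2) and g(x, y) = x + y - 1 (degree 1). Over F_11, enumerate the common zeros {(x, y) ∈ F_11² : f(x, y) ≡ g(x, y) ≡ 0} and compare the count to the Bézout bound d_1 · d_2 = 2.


Common zeros: {(5, 7), (10, 2)}; count = 2; Bézout bound = 2.

deg(f) = 2, deg(g) = 1, so Bézout bound = 2.
Scan x ∈ F_11. For each x, list the y ∈ F_11 with f(x, y) ≡ 0 and those with g(x, y) ≡ 0 (mod 11); the common zeros in that column are the intersection.
  x = 0: f ≡ 0 at y ∈ {7}; g ≡ 0 at y ∈ {1}; common: ∅.
  x = 1: f ≡ 0 at y ∈ {3}; g ≡ 0 at y ∈ {0}; common: ∅.
  x = 2: f ≡ 0 at y ∈ {1}; g ≡ 0 at y ∈ {10}; common: ∅.
  x = 3: f ≡ 0 at y ∈ {1}; g ≡ 0 at y ∈ {9}; common: ∅.
  x = 4: f ≡ 0 at y ∈ {3}; g ≡ 0 at y ∈ {8}; common: ∅.
  x = 5: f ≡ 0 at y ∈ {7}; g ≡ 0 at y ∈ {7}; common: {7}.
  x = 6: f ≡ 0 at y ∈ {2}; g ≡ 0 at y ∈ {6}; common: ∅.
  x = 7: f ≡ 0 at y ∈ {10}; g ≡ 0 at y ∈ {5}; common: ∅.
  x = 8: f ≡ 0 at y ∈ {9}; g ≡ 0 at y ∈ {4}; common: ∅.
  x = 9: f ≡ 0 at y ∈ {10}; g ≡ 0 at y ∈ {3}; common: ∅.
  x = 10: f ≡ 0 at y ∈ {2}; g ≡ 0 at y ∈ {2}; common: {2}.
Collecting: common zeros = {(5, 7), (10, 2)}, so the count is 2.
Comparison with the Bézout bound: 2 ≤ 2 = deg(f)·deg(g), as expected for curves with no common component (the bound is attained).


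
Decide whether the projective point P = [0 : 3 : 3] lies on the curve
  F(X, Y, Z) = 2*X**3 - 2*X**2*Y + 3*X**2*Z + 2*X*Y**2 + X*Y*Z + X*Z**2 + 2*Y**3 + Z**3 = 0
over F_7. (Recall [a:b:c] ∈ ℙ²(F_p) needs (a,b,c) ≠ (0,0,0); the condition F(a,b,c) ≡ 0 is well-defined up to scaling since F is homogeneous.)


F(0,3,3) ≡ 4 (mod 7); P is NOT on the curve.

Evaluate F(0, 3, 3) term-by-term (mod 7).
  2*X**3 ↦ 2·0·1·1 = 0
  -2*X**2*Y ↦ -2·0·3·1 = 0
  3*X**2*Z ↦ 3·0·1·3 = 0
  2*X*Y**2 ↦ 2·0·9·1 = 0
  X*Y*Z ↦ 1·0·3·3 = 0
  X*Z**2 ↦ 1·0·1·9 = 0
  2*Y**3 ↦ 2·1·27·1 = 54
  Z**3 ↦ 1·1·1·27 = 27
Sum: F(0, 3, 3) = (0) + (0) + (0) + (0) + (0) + (0) + (54) + (27) = 81.
Reducing mod 7: 81 ≡ 4 (mod 7).
Since F(a, b, c) ≡ 4 ≠ 0 (mod 7), P does NOT lie on the curve.


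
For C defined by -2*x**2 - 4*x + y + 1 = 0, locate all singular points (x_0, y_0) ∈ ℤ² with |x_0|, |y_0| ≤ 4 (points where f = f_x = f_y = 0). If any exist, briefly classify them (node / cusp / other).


No singular points in the scanned grid; C is smooth there.

Compute partial derivatives:
  f_x = -4*x - 4.
  f_y = 1.
f_y = 1 is a nonzero constant, so f_y never vanishes: no point (x, y) can satisfy f = f_x = f_y = 0. In particular no (x, y) ∈ {−4, ..., 4}² is singular; the curve is smooth.


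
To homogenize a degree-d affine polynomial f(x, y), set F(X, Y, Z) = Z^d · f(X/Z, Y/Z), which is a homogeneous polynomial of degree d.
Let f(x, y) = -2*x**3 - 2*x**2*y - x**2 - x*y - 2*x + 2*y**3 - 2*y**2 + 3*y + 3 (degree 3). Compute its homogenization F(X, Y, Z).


F(X, Y, Z) = -2*X**3 - 2*X**2*Y - X**2*Z - X*Y*Z - 2*X*Z**2 + 2*Y**3 - 2*Y**2*Z + 3*Y*Z**2 + 3*Z**3

deg(f) = 3.
Substitute x = X/Z, y = Y/Z into f, then multiply by Z^3.
  monomial -2·x^3·y^0 ↦ -2·X^3·Y^0·Z^0.
  monomial -2·x^2·y^1 ↦ -2·X^2·Y^1·Z^0.
  monomial -1·x^2·y^0 ↦ -1·X^2·Y^0·Z^1.
  monomial -1·x^1·y^1 ↦ -1·X^1·Y^1·Z^1.
  monomial -2·x^1·y^0 ↦ -2·X^1·Y^0·Z^2.
  monomial 2·x^0·y^3 ↦ 2·X^0·Y^3·Z^0.
  monomial -2·x^0·y^2 ↦ -2·X^0·Y^2·Z^1.
  monomial 3·x^0·y^1 ↦ 3·X^0·Y^1·Z^2.
  monomial 3·x^0·y^0 ↦ 3·X^0·Y^0·Z^3.
Collecting: F(X, Y, Z) = -2*X**3 - 2*X**2*Y - X**2*Z - X*Y*Z - 2*X*Z**2 + 2*Y**3 - 2*Y**2*Z + 3*Y*Z**2 + 3*Z**3.


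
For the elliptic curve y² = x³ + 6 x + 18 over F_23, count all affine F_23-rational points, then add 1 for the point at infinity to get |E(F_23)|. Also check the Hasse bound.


Affine points = {(0, 8), (0, 15), (1, 5), (1, 18), (5, 9), (5, 14), (7, 9), (7, 14), (8, 7), (8, 16), (11, 9), (11, 14), (12, 1), (12, 22), (13, 4), (13, 19), (16, 1), (16, 22), (18, 1), (18, 22)}; affine count = 20; |E(F_23)| = 21.

Discriminant check: Δ ∝ 4a³ + 27b² = 4·6³ + 27·18² = 4·216 + 27·324 ≡ 21 (mod 23). Nonzero ⇒ E is nonsingular.
For each x ∈ F_23, compute rhs = x³ + 6·x + 18 mod 23, then count y ∈ F_23 with y² ≡ rhs.
  x = 0: rhs = 18, matching y values: 8, 15 (2 points).
  x = 1: rhs = 2, matching y values: 5, 18 (2 points).
  x = 2: rhs = 15, matching y values: none (0 points).
  x = 3: rhs = 17, matching y values: none (0 points).
  x = 4: rhs = 14, matching y values: none (0 points).
  x = 5: rhs = 12, matching y values: 9, 14 (2 points).
  x = 6: rhs = 17, matching y values: none (0 points).
  x = 7: rhs = 12, matching y values: 9, 14 (2 points).
  x = 8: rhs = 3, matching y values: 7, 16 (2 points).
  x = 9: rhs = 19, matching y values: none (0 points).
  x = 10: rhs = 20, matching y values: none (0 points).
  x = 11: rhs = 12, matching y values: 9, 14 (2 points).
  x = 12: rhs = 1, matching y values: 1, 22 (2 points).
  x = 13: rhs = 16, matching y values: 4, 19 (2 points).
  x = 14: rhs = 17, matching y values: none (0 points).
  x = 15: rhs = 10, matching y values: none (0 points).
  x = 16: rhs = 1, matching y values: 1, 22 (2 points).
  x = 17: rhs = 19, matching y values: none (0 points).
  x = 18: rhs = 1, matching y values: 1, 22 (2 points).
  x = 19: rhs = 22, matching y values: none (0 points).
  x = 20: rhs = 19, matching y values: none (0 points).
  x = 21: rhs = 21, matching y values: none (0 points).
  x = 22: rhs = 11, matching y values: none (0 points).
Total affine count: 20.
Full point count |E(F_23)| = 20 + 1 = 21.
Hasse bound: |21 − (23+1)| = |-3| = 3 ≤ 2√23 ≈ 9.5917 ✓.
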